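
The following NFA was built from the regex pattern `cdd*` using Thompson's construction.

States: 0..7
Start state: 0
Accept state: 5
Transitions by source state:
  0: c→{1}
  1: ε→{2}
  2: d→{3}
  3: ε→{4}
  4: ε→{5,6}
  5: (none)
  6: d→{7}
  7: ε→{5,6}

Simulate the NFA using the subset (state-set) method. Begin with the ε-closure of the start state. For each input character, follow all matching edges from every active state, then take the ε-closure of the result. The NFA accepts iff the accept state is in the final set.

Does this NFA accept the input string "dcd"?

Answer: REJECT

Steps:
initial (ε-close {0}): {0}
'd' @ 1: {}  — no active states
rest 'cd' ignored (set empty)
after full input: {}  (accept=5 not in)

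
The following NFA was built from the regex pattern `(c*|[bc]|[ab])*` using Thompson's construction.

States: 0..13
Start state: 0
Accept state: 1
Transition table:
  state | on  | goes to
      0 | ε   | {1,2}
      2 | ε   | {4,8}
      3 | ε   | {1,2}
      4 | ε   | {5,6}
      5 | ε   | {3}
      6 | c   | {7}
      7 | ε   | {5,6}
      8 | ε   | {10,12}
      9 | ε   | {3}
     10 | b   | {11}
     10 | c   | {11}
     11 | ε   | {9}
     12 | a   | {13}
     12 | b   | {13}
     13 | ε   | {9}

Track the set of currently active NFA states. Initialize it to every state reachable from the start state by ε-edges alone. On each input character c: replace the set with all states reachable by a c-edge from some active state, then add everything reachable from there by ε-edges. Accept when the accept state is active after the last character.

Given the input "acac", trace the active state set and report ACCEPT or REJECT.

start: ε-closure({0}) = {0,1,2,3,4,5,6,8,10,12}
'a' @ 1: {1,2,3,4,5,6,8,9,10,12,13}  [accepting]
'c' @ 2: {1,2,3,4,5,6,7,8,9,10,11,12}  [accepting]
'a' @ 3: {1,2,3,4,5,6,8,9,10,12,13}  [accepting]
'c' @ 4: {1,2,3,4,5,6,7,8,9,10,11,12}  [accepting]
final: {1,2,3,4,5,6,7,8,9,10,11,12}; accept 1 in set

Answer: ACCEPT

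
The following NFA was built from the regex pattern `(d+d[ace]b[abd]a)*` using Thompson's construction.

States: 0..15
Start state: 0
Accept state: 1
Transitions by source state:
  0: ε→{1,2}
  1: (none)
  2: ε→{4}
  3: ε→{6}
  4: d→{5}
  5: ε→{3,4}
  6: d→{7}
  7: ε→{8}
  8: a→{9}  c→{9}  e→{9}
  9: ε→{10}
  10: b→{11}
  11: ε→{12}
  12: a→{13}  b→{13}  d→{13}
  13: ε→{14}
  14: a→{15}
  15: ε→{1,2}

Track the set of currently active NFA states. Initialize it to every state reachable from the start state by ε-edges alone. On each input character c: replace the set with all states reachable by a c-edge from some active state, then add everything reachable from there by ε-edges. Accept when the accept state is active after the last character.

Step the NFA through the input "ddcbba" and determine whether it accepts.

Answer: ACCEPT

Trace:
S₀ = ε-closure({0}) = {0,1,2,4}
'd' @ 1: {3,4,5,6}
'd' @ 2: {3,4,5,6,7,8}
'c' @ 3: {9,10}
'b' @ 4: {11,12}
'b' @ 5: {13,14}
'a' @ 6: {1,2,4,15}  [accepting]
end set {1,2,4,15} — state 1 in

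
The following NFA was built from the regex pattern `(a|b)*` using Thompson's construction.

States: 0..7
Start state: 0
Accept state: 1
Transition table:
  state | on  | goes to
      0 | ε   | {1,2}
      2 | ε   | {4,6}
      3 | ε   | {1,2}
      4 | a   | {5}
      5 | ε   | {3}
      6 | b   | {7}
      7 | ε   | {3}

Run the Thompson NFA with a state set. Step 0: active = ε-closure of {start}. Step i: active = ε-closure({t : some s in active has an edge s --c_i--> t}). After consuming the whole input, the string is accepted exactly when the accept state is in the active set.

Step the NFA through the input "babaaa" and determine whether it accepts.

initial (ε-close {0}): {0,1,2,4,6}
'b' @ 1: {1,2,3,4,6,7}  ✓accept
'a' @ 2: {1,2,3,4,5,6}  ✓accept
'b' @ 3: {1,2,3,4,6,7}  ✓accept
'a' @ 4: {1,2,3,4,5,6}  ✓accept
'a' @ 5: {1,2,3,4,5,6}  ✓accept
'a' @ 6: {1,2,3,4,5,6}  ✓accept
end set {1,2,3,4,5,6} — state 1 in

Answer: ACCEPT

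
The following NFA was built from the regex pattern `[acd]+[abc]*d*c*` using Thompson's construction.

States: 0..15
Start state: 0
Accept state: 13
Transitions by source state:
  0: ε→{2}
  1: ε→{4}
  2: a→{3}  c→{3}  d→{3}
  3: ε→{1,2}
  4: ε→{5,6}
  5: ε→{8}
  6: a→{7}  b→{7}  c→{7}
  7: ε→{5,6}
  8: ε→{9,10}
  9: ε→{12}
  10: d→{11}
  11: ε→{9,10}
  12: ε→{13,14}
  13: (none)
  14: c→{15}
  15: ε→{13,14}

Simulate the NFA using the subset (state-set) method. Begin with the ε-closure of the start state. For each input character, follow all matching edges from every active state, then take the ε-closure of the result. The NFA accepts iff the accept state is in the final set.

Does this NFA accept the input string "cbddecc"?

S₀ = ε-closure({0}) = {0,2}
'c' @ 1: {1,2,3,4,5,6,8,9,10,12,13,14}  [accepting]
'b' @ 2: {5,6,7,8,9,10,12,13,14}  [accepting]
'd' @ 3: {9,10,11,12,13,14}  [accepting]
'd' @ 4: {9,10,11,12,13,14}  [accepting]
'e' @ 5: {}  — state set empty
rest 'cc' ignored (set empty)
end set {} — state 13 not in

Answer: REJECT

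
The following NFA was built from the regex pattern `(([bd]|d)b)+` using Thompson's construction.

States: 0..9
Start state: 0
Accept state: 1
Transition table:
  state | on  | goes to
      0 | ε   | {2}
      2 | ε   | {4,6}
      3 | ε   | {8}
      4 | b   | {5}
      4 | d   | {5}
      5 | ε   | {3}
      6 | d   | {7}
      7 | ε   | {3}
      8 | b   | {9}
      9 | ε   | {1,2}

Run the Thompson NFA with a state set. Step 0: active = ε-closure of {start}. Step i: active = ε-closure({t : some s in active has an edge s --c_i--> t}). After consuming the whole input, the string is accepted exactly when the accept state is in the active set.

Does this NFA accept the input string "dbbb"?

Answer: ACCEPT

Trace:
S₀ = ε-closure({0}) = {0,2,4,6}
'd' @ 1: {3,5,7,8}
'b' @ 2: {1,2,4,6,9}  (accept∈set)
'b' @ 3: {3,5,8}
'b' @ 4: {1,2,4,6,9}  (accept∈set)
end set {1,2,4,6,9} — state 1 in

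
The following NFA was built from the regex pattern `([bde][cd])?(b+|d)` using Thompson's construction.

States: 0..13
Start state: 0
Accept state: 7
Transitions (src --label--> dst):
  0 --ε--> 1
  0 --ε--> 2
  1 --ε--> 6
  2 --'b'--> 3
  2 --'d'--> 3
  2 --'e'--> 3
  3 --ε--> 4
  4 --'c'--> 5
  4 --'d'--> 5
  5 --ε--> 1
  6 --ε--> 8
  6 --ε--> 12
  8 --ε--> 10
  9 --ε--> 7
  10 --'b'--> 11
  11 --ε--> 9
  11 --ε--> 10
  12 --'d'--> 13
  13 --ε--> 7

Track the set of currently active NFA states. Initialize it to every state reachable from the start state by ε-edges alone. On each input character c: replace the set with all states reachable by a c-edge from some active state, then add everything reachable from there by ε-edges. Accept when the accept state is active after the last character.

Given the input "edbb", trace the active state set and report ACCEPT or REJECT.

initial (ε-close {0}): {0,1,2,6,8,10,12}
'e' @ 1: {3,4}
'd' @ 2: {1,5,6,8,10,12}
'b' @ 3: {7,9,10,11}  [accepting]
'b' @ 4: {7,9,10,11}  [accepting]
after full input: {7,9,10,11}  (accept=7 in)

Answer: ACCEPT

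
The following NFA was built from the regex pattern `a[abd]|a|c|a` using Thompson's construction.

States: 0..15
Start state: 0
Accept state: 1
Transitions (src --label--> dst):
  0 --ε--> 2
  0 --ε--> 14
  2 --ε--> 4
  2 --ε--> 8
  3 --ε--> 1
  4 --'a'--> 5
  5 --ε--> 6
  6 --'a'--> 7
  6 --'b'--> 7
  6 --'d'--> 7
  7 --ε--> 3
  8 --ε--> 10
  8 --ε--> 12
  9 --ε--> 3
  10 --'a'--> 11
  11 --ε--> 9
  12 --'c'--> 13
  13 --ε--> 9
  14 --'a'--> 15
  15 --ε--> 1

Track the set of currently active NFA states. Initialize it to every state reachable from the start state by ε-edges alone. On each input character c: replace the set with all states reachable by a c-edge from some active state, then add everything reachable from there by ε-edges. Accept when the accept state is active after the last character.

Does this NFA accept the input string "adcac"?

Answer: REJECT

Steps:
start: ε-closure({0}) = {0,2,4,8,10,12,14}
'a' @ 1: {1,3,5,6,9,11,15}  [accepting]
'd' @ 2: {1,3,7}  [accepting]
'c' @ 3: {}  — state set empty
rest 'ac' ignored (set empty)
end set {} — state 1 not in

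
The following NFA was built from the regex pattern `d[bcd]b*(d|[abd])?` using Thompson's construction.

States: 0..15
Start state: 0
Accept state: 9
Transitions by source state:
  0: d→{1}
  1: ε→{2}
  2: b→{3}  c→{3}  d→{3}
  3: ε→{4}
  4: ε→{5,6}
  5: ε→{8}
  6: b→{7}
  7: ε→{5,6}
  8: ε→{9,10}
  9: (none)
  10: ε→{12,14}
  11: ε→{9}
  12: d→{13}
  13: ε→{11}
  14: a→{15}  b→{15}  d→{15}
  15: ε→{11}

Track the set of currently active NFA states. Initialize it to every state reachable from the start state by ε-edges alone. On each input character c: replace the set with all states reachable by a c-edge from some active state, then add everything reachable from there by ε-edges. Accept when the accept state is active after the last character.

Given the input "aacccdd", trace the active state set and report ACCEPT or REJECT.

S₀ = ε-closure({0}) = {0}
'a' @ 1: {}  — no active states
rest 'acccdd' ignored (set empty)
after full input: {}  (accept=9 not in)

Answer: REJECT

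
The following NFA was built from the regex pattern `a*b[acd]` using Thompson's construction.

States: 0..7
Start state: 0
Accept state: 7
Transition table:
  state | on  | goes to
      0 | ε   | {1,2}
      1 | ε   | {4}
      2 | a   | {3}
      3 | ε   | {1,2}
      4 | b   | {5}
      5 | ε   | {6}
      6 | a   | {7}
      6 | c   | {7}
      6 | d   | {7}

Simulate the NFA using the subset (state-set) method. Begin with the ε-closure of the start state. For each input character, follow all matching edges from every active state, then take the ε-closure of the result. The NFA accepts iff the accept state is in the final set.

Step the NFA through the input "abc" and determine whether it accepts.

S₀ = ε-closure({0}) = {0,1,2,4}
'a' @ 1: {1,2,3,4}
'b' @ 2: {5,6}
'c' @ 3: {7}  (accept∈set)
end set {7} — state 7 in

Answer: ACCEPT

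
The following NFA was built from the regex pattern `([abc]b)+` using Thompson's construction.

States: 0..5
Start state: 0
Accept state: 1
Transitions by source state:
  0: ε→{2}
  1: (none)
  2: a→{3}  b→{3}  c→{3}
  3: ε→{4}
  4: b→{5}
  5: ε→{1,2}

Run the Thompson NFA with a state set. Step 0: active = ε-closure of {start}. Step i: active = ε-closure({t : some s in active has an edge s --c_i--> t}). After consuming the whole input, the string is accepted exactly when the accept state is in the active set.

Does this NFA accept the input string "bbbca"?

Answer: REJECT

Steps:
S₀ = ε-closure({0}) = {0,2}
'b' @ 1: {3,4}
'b' @ 2: {1,2,5}  ✓accept
'b' @ 3: {3,4}
'c' @ 4: {}  — state set empty
rest 'a' ignored (set empty)
final: {}; accept 1 not in set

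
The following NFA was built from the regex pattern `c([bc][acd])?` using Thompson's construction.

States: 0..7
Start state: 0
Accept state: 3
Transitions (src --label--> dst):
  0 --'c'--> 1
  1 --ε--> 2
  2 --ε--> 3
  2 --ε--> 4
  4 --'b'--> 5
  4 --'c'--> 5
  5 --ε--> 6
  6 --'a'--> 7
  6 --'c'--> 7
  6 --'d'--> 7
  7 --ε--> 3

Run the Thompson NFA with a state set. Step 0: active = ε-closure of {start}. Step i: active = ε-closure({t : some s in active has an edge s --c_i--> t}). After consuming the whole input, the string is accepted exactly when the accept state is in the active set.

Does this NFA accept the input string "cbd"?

Answer: ACCEPT

Trace:
S₀ = ε-closure({0}) = {0}
'c' @ 1: {1,2,3,4}  [accepting]
'b' @ 2: {5,6}
'd' @ 3: {3,7}  [accepting]
final: {3,7}; accept 3 in set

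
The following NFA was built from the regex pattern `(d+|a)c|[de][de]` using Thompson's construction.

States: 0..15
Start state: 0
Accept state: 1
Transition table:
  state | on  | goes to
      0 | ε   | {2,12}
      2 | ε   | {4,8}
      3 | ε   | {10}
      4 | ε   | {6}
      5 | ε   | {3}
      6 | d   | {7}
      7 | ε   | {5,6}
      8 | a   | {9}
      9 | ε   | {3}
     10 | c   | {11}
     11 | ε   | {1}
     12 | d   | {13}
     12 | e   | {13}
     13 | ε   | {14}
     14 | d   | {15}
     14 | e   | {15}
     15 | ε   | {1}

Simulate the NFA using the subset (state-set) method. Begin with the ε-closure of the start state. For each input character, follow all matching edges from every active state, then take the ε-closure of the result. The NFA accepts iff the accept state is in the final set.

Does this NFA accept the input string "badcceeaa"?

Answer: REJECT

Trace:
initial (ε-close {0}): {0,2,4,6,8,12}
'b' @ 1: {}  — no active states
rest 'adcceeaa' ignored (set empty)
end set {} — state 1 not in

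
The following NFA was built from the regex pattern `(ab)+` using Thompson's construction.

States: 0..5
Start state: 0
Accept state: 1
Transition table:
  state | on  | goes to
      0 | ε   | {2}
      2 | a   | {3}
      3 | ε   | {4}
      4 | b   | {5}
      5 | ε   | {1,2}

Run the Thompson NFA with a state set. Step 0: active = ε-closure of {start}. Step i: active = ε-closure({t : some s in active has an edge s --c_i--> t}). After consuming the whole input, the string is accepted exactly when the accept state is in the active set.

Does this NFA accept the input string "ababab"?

initial (ε-close {0}): {0,2}
'a' @ 1: {3,4}
'b' @ 2: {1,2,5}  [accepting]
'a' @ 3: {3,4}
'b' @ 4: {1,2,5}  [accepting]
'a' @ 5: {3,4}
'b' @ 6: {1,2,5}  [accepting]
final: {1,2,5}; accept 1 in set

Answer: ACCEPT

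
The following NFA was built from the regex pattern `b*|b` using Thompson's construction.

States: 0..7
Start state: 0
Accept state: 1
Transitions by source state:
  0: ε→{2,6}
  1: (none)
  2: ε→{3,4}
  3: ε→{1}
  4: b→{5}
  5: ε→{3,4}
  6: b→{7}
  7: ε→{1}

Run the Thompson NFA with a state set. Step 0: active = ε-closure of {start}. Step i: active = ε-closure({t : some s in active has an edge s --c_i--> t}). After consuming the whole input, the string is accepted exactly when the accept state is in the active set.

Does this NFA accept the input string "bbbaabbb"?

S₀ = ε-closure({0}) = {0,1,2,3,4,6}
'b' @ 1: {1,3,4,5,7}  ✓accept
'b' @ 2: {1,3,4,5}  ✓accept
'b' @ 3: {1,3,4,5}  ✓accept
'a' @ 4: {}  — no active states
rest 'abbb' ignored (set empty)
end set {} — state 1 not in

Answer: REJECT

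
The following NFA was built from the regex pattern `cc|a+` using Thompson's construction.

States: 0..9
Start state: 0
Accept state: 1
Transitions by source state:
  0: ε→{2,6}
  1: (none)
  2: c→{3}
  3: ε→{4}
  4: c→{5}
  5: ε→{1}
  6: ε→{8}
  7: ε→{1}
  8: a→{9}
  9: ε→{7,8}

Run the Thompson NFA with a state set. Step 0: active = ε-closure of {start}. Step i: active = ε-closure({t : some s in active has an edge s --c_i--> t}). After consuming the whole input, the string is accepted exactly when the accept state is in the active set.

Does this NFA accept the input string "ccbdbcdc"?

S₀ = ε-closure({0}) = {0,2,6,8}
'c' @ 1: {3,4}
'c' @ 2: {1,5}  [accepting]
'b' @ 3: {}  — no active states
rest 'dbcdc' ignored (set empty)
end set {} — state 1 not in

Answer: REJECT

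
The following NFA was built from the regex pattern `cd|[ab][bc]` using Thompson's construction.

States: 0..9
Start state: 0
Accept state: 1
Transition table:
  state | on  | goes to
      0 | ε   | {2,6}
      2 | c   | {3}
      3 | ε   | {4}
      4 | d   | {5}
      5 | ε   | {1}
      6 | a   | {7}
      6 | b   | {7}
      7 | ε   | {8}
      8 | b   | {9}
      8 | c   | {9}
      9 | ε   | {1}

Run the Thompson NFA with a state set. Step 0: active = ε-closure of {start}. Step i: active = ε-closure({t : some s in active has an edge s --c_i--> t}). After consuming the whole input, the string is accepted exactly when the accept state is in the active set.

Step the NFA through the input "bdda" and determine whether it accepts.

Answer: REJECT

Trace:
initial (ε-close {0}): {0,2,6}
'b' @ 1: {7,8}
'd' @ 2: {}  — state set empty
rest 'da' ignored (set empty)
end set {} — state 1 not in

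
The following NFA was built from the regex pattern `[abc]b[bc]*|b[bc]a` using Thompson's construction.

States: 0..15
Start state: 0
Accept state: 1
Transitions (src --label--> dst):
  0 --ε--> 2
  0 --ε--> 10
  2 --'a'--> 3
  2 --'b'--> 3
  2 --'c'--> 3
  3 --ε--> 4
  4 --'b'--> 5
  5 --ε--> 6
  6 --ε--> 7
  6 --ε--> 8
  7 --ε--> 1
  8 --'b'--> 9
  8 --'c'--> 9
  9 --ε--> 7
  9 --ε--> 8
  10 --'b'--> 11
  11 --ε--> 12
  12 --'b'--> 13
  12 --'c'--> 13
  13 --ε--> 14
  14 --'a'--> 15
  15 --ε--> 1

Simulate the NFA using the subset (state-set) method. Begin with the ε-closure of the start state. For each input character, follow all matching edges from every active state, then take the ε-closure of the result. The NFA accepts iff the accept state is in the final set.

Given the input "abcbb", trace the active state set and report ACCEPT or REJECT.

Answer: ACCEPT

Trace:
S₀ = ε-closure({0}) = {0,2,10}
'a' @ 1: {3,4}
'b' @ 2: {1,5,6,7,8}  ✓accept
'c' @ 3: {1,7,8,9}  ✓accept
'b' @ 4: {1,7,8,9}  ✓accept
'b' @ 5: {1,7,8,9}  ✓accept
end set {1,7,8,9} — state 1 in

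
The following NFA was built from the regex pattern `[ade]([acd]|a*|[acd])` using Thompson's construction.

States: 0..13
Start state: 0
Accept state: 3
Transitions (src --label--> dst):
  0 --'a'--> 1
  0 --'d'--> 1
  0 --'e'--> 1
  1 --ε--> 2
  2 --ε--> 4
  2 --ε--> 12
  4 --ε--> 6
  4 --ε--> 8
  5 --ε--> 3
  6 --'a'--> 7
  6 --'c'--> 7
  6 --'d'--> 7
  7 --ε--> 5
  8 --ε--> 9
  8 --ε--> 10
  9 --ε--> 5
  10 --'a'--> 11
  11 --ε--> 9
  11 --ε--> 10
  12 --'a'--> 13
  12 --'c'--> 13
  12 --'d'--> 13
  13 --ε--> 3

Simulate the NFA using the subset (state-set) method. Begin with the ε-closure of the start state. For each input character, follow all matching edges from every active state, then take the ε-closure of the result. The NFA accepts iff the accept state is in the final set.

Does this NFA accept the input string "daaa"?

Answer: ACCEPT

Steps:
S₀ = ε-closure({0}) = {0}
'd' @ 1: {1,2,3,4,5,6,8,9,10,12}  [accepting]
'a' @ 2: {3,5,7,9,10,11,13}  [accepting]
'a' @ 3: {3,5,9,10,11}  [accepting]
'a' @ 4: {3,5,9,10,11}  [accepting]
final: {3,5,9,10,11}; accept 3 in set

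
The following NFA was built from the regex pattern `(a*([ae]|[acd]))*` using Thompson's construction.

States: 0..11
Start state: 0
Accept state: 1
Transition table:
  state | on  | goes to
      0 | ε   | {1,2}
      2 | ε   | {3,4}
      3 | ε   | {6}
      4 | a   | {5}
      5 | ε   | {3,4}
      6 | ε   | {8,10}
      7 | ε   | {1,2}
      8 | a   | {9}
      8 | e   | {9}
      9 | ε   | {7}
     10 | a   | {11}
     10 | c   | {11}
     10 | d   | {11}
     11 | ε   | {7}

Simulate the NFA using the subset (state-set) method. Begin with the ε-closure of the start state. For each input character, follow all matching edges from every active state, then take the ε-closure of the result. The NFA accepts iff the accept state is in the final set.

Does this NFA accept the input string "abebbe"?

start: ε-closure({0}) = {0,1,2,3,4,6,8,10}
'a' @ 1: {1,2,3,4,5,6,7,8,9,10,11}  [accepting]
'b' @ 2: {}  — no active states
rest 'ebbe' ignored (set empty)
end set {} — state 1 not in

Answer: REJECT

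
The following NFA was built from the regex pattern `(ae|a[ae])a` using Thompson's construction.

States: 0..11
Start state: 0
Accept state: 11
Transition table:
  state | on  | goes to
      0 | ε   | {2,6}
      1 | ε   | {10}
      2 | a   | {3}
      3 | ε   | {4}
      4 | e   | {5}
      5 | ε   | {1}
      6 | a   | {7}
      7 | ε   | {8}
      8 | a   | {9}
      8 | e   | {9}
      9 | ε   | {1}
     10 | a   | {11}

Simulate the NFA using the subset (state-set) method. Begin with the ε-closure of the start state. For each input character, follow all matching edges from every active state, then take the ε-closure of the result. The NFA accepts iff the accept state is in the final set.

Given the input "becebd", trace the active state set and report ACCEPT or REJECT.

initial (ε-close {0}): {0,2,6}
'b' @ 1: {}  — dead — no transitions
rest 'ecebd' ignored (set empty)
end set {} — state 11 not in

Answer: REJECT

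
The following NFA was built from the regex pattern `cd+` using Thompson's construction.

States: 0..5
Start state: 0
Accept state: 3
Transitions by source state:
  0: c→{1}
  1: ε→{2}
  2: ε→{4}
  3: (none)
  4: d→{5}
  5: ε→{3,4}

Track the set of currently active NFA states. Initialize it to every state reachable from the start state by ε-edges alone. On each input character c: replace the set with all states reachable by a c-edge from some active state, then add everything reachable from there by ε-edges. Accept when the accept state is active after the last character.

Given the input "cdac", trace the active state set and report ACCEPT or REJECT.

Answer: REJECT

Trace:
S₀ = ε-closure({0}) = {0}
'c' @ 1: {1,2,4}
'd' @ 2: {3,4,5}  (accept∈set)
'a' @ 3: {}  — state set empty
rest 'c' ignored (set empty)
after full input: {}  (accept=3 not in)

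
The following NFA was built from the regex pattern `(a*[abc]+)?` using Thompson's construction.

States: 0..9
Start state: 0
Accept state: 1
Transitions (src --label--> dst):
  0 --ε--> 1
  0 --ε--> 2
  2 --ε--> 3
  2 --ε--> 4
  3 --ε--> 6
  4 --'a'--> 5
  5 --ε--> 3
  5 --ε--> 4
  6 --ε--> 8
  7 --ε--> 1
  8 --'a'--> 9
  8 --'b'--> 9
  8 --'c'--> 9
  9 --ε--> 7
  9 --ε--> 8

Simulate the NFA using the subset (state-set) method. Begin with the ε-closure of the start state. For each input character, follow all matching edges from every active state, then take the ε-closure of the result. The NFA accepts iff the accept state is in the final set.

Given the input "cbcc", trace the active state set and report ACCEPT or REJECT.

Answer: ACCEPT

Trace:
initial (ε-close {0}): {0,1,2,3,4,6,8}
'c' @ 1: {1,7,8,9}  (accept∈set)
'b' @ 2: {1,7,8,9}  (accept∈set)
'c' @ 3: {1,7,8,9}  (accept∈set)
'c' @ 4: {1,7,8,9}  (accept∈set)
final: {1,7,8,9}; accept 1 in set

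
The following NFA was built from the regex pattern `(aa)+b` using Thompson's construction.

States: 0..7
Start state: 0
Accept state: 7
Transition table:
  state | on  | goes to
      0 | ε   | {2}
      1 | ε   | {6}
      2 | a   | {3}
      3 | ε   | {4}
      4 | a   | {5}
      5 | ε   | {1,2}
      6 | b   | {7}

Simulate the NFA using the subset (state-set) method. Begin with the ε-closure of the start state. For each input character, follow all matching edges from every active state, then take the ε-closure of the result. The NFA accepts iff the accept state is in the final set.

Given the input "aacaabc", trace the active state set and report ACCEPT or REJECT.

Answer: REJECT

Trace:
initial (ε-close {0}): {0,2}
'a' @ 1: {3,4}
'a' @ 2: {1,2,5,6}
'c' @ 3: {}  — dead — no transitions
rest 'aabc' ignored (set empty)
final: {}; accept 7 not in set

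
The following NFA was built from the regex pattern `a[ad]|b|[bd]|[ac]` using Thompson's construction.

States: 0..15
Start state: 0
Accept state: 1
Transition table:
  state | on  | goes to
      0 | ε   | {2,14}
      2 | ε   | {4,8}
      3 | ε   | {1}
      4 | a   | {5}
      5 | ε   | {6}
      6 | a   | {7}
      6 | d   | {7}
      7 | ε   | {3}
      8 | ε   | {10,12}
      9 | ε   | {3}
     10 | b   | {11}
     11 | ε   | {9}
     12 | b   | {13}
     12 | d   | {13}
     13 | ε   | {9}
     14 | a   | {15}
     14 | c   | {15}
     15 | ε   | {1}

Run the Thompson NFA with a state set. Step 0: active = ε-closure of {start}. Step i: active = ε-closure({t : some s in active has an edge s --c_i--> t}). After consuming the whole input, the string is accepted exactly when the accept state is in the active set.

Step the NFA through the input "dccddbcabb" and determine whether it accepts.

initial (ε-close {0}): {0,2,4,8,10,12,14}
'd' @ 1: {1,3,9,13}  [accepting]
'c' @ 2: {}  — dead — no transitions
rest 'cddbcabb' ignored (set empty)
after full input: {}  (accept=1 not in)

Answer: REJECT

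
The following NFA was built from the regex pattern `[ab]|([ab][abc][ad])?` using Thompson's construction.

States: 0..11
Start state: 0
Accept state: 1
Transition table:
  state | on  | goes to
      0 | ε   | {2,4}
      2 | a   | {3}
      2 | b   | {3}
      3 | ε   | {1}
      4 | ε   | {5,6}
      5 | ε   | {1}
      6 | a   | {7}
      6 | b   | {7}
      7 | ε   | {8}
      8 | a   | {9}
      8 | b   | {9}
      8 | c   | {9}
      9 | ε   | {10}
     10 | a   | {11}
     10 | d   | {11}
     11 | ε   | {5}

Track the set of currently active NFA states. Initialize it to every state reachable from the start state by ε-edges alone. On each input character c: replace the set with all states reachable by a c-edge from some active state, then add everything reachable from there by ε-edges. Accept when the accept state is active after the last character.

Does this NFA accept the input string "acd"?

start: ε-closure({0}) = {0,1,2,4,5,6}
'a' @ 1: {1,3,7,8}  [accepting]
'c' @ 2: {9,10}
'd' @ 3: {1,5,11}  [accepting]
final: {1,5,11}; accept 1 in set

Answer: ACCEPT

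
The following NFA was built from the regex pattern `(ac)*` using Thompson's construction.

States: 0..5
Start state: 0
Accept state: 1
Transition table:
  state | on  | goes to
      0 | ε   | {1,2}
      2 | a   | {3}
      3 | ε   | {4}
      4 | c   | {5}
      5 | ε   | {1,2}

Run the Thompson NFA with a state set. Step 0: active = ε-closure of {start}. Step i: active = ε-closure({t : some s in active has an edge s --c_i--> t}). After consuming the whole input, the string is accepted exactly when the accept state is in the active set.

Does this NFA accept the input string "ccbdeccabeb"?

Answer: REJECT

Steps:
start: ε-closure({0}) = {0,1,2}
'c' @ 1: {}  — dead — no transitions
rest 'cbdeccabeb' ignored (set empty)
after full input: {}  (accept=1 not in)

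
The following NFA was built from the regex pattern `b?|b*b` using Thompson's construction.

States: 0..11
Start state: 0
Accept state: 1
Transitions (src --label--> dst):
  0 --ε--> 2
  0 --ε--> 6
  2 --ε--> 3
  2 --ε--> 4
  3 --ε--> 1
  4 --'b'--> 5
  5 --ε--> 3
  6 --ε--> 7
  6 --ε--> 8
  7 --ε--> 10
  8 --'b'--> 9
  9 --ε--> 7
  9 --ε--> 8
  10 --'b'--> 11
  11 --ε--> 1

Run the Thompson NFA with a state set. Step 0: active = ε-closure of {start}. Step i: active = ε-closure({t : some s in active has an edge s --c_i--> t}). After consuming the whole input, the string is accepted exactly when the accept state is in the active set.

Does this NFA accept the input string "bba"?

Answer: REJECT

Steps:
initial (ε-close {0}): {0,1,2,3,4,6,7,8,10}
'b' @ 1: {1,3,5,7,8,9,10,11}  (accept∈set)
'b' @ 2: {1,7,8,9,10,11}  (accept∈set)
'a' @ 3: {}  — dead — no transitions
final: {}; accept 1 not in set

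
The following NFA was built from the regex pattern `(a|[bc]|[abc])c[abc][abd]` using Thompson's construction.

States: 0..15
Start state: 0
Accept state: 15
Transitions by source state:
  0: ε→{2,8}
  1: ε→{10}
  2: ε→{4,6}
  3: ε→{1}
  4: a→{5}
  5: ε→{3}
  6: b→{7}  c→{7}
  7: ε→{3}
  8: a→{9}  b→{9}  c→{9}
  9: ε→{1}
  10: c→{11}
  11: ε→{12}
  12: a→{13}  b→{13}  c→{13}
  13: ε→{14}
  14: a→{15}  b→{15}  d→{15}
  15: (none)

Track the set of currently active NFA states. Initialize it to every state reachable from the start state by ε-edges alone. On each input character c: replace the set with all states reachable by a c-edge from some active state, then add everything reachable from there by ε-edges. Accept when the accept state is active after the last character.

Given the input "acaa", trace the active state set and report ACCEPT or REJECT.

Answer: ACCEPT

Trace:
initial (ε-close {0}): {0,2,4,6,8}
'a' @ 1: {1,3,5,9,10}
'c' @ 2: {11,12}
'a' @ 3: {13,14}
'a' @ 4: {15}  (accept∈set)
after full input: {15}  (accept=15 in)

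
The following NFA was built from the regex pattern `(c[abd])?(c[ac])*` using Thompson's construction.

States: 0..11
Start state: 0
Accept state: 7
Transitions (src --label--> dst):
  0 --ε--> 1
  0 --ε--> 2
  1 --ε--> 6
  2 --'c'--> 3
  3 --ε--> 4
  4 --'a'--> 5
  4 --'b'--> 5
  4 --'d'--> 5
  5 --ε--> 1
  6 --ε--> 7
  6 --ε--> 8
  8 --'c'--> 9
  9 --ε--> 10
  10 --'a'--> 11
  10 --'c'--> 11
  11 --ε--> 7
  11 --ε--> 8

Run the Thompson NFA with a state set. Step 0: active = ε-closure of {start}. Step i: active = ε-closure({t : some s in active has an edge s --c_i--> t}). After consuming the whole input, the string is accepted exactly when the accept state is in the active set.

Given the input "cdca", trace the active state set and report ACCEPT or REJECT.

Answer: ACCEPT

Derivation:
initial (ε-close {0}): {0,1,2,6,7,8}
'c' @ 1: {3,4,9,10}
'd' @ 2: {1,5,6,7,8}  (accept∈set)
'c' @ 3: {9,10}
'a' @ 4: {7,8,11}  (accept∈set)
after full input: {7,8,11}  (accept=7 in)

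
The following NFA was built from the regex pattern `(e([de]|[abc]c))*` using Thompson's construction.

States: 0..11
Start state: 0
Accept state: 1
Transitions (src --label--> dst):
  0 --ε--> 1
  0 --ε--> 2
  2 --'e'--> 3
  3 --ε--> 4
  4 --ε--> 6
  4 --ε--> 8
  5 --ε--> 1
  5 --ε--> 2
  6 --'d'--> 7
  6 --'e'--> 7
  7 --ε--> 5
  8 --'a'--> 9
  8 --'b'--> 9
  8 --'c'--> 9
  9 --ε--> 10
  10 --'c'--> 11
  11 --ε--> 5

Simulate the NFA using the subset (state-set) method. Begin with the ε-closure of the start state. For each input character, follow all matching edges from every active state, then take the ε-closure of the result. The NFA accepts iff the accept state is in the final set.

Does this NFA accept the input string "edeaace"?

Answer: REJECT

Trace:
S₀ = ε-closure({0}) = {0,1,2}
'e' @ 1: {3,4,6,8}
'd' @ 2: {1,2,5,7}  (accept∈set)
'e' @ 3: {3,4,6,8}
'a' @ 4: {9,10}
'a' @ 5: {}  — state set empty
rest 'ce' ignored (set empty)
final: {}; accept 1 not in set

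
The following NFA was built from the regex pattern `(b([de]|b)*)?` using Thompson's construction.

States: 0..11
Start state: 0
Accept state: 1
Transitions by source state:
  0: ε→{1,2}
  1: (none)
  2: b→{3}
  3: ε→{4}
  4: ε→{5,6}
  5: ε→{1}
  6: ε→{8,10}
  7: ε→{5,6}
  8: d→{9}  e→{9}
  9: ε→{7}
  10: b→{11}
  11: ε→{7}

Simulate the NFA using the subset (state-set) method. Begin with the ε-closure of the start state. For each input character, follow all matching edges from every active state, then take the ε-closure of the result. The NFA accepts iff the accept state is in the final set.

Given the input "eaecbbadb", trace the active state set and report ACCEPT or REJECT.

initial (ε-close {0}): {0,1,2}
'e' @ 1: {}  — state set empty
rest 'aecbbadb' ignored (set empty)
final: {}; accept 1 not in set

Answer: REJECT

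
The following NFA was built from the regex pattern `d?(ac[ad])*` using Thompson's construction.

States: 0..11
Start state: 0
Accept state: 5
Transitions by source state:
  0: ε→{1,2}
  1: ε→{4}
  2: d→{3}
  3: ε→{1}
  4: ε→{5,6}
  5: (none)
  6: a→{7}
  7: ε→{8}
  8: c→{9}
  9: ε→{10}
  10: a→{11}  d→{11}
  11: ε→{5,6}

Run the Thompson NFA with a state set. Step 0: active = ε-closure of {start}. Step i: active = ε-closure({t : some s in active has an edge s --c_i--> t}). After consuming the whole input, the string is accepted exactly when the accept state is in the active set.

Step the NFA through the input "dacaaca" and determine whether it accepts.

Answer: ACCEPT

Steps:
initial (ε-close {0}): {0,1,2,4,5,6}
'd' @ 1: {1,3,4,5,6}  ✓accept
'a' @ 2: {7,8}
'c' @ 3: {9,10}
'a' @ 4: {5,6,11}  ✓accept
'a' @ 5: {7,8}
'c' @ 6: {9,10}
'a' @ 7: {5,6,11}  ✓accept
after full input: {5,6,11}  (accept=5 in)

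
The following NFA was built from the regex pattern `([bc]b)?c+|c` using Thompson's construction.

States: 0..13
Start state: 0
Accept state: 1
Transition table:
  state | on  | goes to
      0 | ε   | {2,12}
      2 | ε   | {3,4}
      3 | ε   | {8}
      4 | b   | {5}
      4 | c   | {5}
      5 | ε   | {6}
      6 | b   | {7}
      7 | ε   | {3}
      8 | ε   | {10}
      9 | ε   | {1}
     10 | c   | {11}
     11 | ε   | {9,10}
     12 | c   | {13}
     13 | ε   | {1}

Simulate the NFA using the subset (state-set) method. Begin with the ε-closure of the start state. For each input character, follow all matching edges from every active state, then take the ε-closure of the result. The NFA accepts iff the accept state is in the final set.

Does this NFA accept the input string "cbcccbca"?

Answer: REJECT

Derivation:
S₀ = ε-closure({0}) = {0,2,3,4,8,10,12}
'c' @ 1: {1,5,6,9,10,11,13}  ✓accept
'b' @ 2: {3,7,8,10}
'c' @ 3: {1,9,10,11}  ✓accept
'c' @ 4: {1,9,10,11}  ✓accept
'c' @ 5: {1,9,10,11}  ✓accept
'b' @ 6: {}  — dead — no transitions
rest 'ca' ignored (set empty)
end set {} — state 1 not in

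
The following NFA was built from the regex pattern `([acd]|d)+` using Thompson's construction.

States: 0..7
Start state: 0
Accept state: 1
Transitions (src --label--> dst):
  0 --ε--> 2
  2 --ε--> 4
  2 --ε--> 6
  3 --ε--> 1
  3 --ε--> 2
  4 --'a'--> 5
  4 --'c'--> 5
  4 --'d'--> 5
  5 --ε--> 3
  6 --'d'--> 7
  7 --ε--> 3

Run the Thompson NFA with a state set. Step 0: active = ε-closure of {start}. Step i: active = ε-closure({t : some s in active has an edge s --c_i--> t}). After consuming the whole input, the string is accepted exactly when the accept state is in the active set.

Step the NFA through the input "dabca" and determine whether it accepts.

start: ε-closure({0}) = {0,2,4,6}
'd' @ 1: {1,2,3,4,5,6,7}  (accept∈set)
'a' @ 2: {1,2,3,4,5,6}  (accept∈set)
'b' @ 3: {}  — state set empty
rest 'ca' ignored (set empty)
after full input: {}  (accept=1 not in)

Answer: REJECT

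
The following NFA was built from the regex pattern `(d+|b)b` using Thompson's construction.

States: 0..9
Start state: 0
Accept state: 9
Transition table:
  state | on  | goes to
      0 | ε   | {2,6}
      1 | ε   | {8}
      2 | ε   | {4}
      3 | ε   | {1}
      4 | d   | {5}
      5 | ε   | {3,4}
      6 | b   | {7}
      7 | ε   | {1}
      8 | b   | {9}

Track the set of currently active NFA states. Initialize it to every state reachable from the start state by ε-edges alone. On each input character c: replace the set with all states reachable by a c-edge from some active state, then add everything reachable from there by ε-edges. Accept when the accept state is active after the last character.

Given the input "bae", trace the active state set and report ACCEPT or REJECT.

Answer: REJECT

Steps:
start: ε-closure({0}) = {0,2,4,6}
'b' @ 1: {1,7,8}
'a' @ 2: {}  — dead — no transitions
rest 'e' ignored (set empty)
after full input: {}  (accept=9 not in)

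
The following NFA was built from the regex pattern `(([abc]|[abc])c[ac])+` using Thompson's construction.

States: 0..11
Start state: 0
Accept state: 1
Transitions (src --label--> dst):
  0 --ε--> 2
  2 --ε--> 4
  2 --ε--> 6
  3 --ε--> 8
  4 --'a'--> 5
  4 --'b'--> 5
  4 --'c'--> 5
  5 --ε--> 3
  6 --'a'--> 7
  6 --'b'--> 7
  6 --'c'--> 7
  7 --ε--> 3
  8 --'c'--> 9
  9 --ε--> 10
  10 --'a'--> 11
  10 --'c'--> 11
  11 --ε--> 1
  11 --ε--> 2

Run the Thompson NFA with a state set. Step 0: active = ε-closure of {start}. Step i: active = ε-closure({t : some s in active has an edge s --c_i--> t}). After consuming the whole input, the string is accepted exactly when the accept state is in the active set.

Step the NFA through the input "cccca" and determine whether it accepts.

Answer: REJECT

Derivation:
initial (ε-close {0}): {0,2,4,6}
'c' @ 1: {3,5,7,8}
'c' @ 2: {9,10}
'c' @ 3: {1,2,4,6,11}  ✓accept
'c' @ 4: {3,5,7,8}
'a' @ 5: {}  — state set empty
final: {}; accept 1 not in set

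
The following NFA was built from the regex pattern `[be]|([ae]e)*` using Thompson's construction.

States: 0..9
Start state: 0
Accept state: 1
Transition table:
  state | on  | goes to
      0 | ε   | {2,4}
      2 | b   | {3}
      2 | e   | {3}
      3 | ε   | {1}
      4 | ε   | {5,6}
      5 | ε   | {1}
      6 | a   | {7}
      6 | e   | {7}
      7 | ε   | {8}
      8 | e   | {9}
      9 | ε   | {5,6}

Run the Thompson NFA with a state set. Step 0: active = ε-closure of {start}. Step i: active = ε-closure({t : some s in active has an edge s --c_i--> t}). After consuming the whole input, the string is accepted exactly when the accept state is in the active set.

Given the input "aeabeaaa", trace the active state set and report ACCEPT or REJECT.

initial (ε-close {0}): {0,1,2,4,5,6}
'a' @ 1: {7,8}
'e' @ 2: {1,5,6,9}  (accept∈set)
'a' @ 3: {7,8}
'b' @ 4: {}  — no active states
rest 'eaaa' ignored (set empty)
final: {}; accept 1 not in set

Answer: REJECT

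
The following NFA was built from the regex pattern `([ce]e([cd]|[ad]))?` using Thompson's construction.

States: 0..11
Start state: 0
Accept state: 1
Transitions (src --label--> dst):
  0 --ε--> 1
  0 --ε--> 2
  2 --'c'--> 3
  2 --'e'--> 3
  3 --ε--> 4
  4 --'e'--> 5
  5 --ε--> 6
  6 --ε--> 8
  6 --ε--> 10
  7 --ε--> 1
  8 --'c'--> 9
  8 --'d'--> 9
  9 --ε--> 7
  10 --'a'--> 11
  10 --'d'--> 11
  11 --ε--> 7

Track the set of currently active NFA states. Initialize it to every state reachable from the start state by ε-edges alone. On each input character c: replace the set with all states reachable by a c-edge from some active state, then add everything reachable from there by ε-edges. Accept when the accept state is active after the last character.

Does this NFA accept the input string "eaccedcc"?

S₀ = ε-closure({0}) = {0,1,2}
'e' @ 1: {3,4}
'a' @ 2: {}  — dead — no transitions
rest 'ccedcc' ignored (set empty)
end set {} — state 1 not in

Answer: REJECT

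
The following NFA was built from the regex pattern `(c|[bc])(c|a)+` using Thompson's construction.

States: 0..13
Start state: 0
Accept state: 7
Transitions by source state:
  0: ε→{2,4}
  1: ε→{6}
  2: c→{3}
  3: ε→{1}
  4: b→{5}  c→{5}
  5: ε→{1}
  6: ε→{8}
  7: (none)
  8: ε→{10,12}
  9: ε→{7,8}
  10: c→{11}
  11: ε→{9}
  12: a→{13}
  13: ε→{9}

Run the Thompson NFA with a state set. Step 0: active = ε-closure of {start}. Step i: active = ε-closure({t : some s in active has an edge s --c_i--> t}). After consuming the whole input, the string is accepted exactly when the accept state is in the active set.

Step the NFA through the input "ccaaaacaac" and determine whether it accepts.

start: ε-closure({0}) = {0,2,4}
'c' @ 1: {1,3,5,6,8,10,12}
'c' @ 2: {7,8,9,10,11,12}  (accept∈set)
'a' @ 3: {7,8,9,10,12,13}  (accept∈set)
'a' @ 4: {7,8,9,10,12,13}  (accept∈set)
'a' @ 5: {7,8,9,10,12,13}  (accept∈set)
'a' @ 6: {7,8,9,10,12,13}  (accept∈set)
'c' @ 7: {7,8,9,10,11,12}  (accept∈set)
'a' @ 8: {7,8,9,10,12,13}  (accept∈set)
'a' @ 9: {7,8,9,10,12,13}  (accept∈set)
'c' @ 10: {7,8,9,10,11,12}  (accept∈set)
final: {7,8,9,10,11,12}; accept 7 in set

Answer: ACCEPT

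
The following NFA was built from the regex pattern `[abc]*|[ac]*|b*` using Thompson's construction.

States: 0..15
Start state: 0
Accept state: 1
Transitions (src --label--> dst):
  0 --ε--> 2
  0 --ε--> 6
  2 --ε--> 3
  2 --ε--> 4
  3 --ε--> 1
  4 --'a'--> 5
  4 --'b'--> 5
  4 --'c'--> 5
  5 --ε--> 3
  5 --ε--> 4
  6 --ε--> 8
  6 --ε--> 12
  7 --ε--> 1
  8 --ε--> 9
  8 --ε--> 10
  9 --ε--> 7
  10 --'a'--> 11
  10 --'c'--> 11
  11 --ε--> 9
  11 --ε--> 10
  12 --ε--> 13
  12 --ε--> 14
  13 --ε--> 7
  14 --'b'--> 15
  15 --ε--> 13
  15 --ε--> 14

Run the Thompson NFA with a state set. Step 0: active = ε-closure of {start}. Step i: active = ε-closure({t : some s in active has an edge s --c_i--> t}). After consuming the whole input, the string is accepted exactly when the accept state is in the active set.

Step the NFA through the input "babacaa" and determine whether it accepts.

Answer: ACCEPT

Steps:
start: ε-closure({0}) = {0,1,2,3,4,6,7,8,9,10,12,13,14}
'b' @ 1: {1,3,4,5,7,13,14,15}  [accepting]
'a' @ 2: {1,3,4,5}  [accepting]
'b' @ 3: {1,3,4,5}  [accepting]
'a' @ 4: {1,3,4,5}  [accepting]
'c' @ 5: {1,3,4,5}  [accepting]
'a' @ 6: {1,3,4,5}  [accepting]
'a' @ 7: {1,3,4,5}  [accepting]
end set {1,3,4,5} — state 1 in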